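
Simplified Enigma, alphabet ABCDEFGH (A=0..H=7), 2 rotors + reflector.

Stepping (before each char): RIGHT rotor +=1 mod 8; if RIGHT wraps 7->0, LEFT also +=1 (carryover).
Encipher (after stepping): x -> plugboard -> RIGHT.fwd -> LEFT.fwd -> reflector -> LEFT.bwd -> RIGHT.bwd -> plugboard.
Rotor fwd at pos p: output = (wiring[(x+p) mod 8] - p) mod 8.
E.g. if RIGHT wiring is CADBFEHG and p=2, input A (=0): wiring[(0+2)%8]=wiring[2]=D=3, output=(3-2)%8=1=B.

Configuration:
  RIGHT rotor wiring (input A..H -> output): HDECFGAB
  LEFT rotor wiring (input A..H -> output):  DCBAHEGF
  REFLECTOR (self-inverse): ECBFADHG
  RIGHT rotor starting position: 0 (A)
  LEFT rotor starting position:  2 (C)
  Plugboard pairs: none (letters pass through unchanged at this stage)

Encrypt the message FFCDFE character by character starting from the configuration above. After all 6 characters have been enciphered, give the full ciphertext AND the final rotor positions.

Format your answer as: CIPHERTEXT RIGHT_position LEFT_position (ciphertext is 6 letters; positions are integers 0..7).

Answer: DDEBCB 6 2

Derivation:
Char 1 ('F'): step: R->1, L=2; F->plug->F->R->H->L->A->refl->E->L'->E->R'->D->plug->D
Char 2 ('F'): step: R->2, L=2; F->plug->F->R->H->L->A->refl->E->L'->E->R'->D->plug->D
Char 3 ('C'): step: R->3, L=2; C->plug->C->R->D->L->C->refl->B->L'->G->R'->E->plug->E
Char 4 ('D'): step: R->4, L=2; D->plug->D->R->F->L->D->refl->F->L'->C->R'->B->plug->B
Char 5 ('F'): step: R->5, L=2; F->plug->F->R->H->L->A->refl->E->L'->E->R'->C->plug->C
Char 6 ('E'): step: R->6, L=2; E->plug->E->R->G->L->B->refl->C->L'->D->R'->B->plug->B
Final: ciphertext=DDEBCB, RIGHT=6, LEFT=2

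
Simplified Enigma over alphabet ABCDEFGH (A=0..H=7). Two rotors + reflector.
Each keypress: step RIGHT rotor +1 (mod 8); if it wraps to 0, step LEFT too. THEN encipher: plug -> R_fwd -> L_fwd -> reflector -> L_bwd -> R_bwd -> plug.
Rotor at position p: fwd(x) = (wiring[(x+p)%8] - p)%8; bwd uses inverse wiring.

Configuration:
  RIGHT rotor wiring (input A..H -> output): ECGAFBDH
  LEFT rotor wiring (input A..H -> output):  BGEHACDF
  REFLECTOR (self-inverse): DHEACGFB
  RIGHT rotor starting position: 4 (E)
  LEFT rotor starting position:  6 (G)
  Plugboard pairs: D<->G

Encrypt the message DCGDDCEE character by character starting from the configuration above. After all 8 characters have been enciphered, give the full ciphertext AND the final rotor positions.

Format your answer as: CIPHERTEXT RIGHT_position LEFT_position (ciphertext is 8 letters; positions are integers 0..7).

Answer: CDFGGHCG 4 7

Derivation:
Char 1 ('D'): step: R->5, L=6; D->plug->G->R->D->L->A->refl->D->L'->C->R'->C->plug->C
Char 2 ('C'): step: R->6, L=6; C->plug->C->R->G->L->C->refl->E->L'->H->R'->G->plug->D
Char 3 ('G'): step: R->7, L=6; G->plug->D->R->H->L->E->refl->C->L'->G->R'->F->plug->F
Char 4 ('D'): step: R->0, L->7 (L advanced); D->plug->G->R->D->L->F->refl->G->L'->A->R'->D->plug->G
Char 5 ('D'): step: R->1, L=7; D->plug->G->R->G->L->D->refl->A->L'->E->R'->D->plug->G
Char 6 ('C'): step: R->2, L=7; C->plug->C->R->D->L->F->refl->G->L'->A->R'->H->plug->H
Char 7 ('E'): step: R->3, L=7; E->plug->E->R->E->L->A->refl->D->L'->G->R'->C->plug->C
Char 8 ('E'): step: R->4, L=7; E->plug->E->R->A->L->G->refl->F->L'->D->R'->D->plug->G
Final: ciphertext=CDFGGHCG, RIGHT=4, LEFT=7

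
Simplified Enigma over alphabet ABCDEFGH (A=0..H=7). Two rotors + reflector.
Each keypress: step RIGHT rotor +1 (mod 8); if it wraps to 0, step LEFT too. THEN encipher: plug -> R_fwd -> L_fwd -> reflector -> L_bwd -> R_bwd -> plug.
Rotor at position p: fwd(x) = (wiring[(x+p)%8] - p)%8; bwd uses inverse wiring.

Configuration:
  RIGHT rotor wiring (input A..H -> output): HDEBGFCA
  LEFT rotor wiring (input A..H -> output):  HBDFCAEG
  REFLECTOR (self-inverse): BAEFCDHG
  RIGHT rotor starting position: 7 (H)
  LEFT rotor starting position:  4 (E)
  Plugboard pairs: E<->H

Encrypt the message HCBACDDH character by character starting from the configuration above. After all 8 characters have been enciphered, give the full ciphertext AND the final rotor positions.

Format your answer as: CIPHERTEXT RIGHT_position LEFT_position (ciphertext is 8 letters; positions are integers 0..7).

Answer: GGHCAHCG 7 5

Derivation:
Char 1 ('H'): step: R->0, L->5 (L advanced); H->plug->E->R->G->L->A->refl->B->L'->C->R'->G->plug->G
Char 2 ('C'): step: R->1, L=5; C->plug->C->R->A->L->D->refl->F->L'->H->R'->G->plug->G
Char 3 ('B'): step: R->2, L=5; B->plug->B->R->H->L->F->refl->D->L'->A->R'->E->plug->H
Char 4 ('A'): step: R->3, L=5; A->plug->A->R->G->L->A->refl->B->L'->C->R'->C->plug->C
Char 5 ('C'): step: R->4, L=5; C->plug->C->R->G->L->A->refl->B->L'->C->R'->A->plug->A
Char 6 ('D'): step: R->5, L=5; D->plug->D->R->C->L->B->refl->A->L'->G->R'->E->plug->H
Char 7 ('D'): step: R->6, L=5; D->plug->D->R->F->L->G->refl->H->L'->B->R'->C->plug->C
Char 8 ('H'): step: R->7, L=5; H->plug->E->R->C->L->B->refl->A->L'->G->R'->G->plug->G
Final: ciphertext=GGHCAHCG, RIGHT=7, LEFT=5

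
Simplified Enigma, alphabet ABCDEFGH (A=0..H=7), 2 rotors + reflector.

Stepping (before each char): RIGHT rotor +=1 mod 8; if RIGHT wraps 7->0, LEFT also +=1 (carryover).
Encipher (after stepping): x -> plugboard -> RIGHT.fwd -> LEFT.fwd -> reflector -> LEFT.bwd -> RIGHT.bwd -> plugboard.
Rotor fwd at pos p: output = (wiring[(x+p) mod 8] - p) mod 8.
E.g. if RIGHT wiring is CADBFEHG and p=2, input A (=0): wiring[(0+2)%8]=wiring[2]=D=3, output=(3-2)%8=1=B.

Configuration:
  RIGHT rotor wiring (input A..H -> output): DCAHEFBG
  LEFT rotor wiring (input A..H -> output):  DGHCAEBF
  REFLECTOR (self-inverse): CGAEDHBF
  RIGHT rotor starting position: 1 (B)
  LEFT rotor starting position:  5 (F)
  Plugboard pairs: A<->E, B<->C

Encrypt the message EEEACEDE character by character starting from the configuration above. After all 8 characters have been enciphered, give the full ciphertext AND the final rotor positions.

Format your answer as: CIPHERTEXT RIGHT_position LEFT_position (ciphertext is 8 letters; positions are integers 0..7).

Answer: HAFGGDAH 1 6

Derivation:
Char 1 ('E'): step: R->2, L=5; E->plug->A->R->G->L->F->refl->H->L'->A->R'->H->plug->H
Char 2 ('E'): step: R->3, L=5; E->plug->A->R->E->L->B->refl->G->L'->D->R'->E->plug->A
Char 3 ('E'): step: R->4, L=5; E->plug->A->R->A->L->H->refl->F->L'->G->R'->F->plug->F
Char 4 ('A'): step: R->5, L=5; A->plug->E->R->F->L->C->refl->A->L'->C->R'->G->plug->G
Char 5 ('C'): step: R->6, L=5; C->plug->B->R->A->L->H->refl->F->L'->G->R'->G->plug->G
Char 6 ('E'): step: R->7, L=5; E->plug->A->R->H->L->D->refl->E->L'->B->R'->D->plug->D
Char 7 ('D'): step: R->0, L->6 (L advanced); D->plug->D->R->H->L->G->refl->B->L'->E->R'->E->plug->A
Char 8 ('E'): step: R->1, L=6; E->plug->A->R->B->L->H->refl->F->L'->C->R'->H->plug->H
Final: ciphertext=HAFGGDAH, RIGHT=1, LEFT=6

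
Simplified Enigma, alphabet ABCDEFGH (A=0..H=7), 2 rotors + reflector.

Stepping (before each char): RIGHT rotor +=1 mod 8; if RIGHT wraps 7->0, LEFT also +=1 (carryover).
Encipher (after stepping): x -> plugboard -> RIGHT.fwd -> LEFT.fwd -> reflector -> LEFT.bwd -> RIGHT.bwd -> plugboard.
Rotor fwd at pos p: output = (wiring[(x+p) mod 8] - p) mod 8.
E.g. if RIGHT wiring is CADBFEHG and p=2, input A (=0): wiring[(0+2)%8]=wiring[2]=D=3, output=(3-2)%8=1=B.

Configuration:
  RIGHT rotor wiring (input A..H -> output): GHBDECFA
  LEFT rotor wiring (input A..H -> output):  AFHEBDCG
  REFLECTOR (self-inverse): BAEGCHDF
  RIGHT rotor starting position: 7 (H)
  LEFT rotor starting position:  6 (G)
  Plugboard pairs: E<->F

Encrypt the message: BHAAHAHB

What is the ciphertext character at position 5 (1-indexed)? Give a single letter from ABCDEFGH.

Char 1 ('B'): step: R->0, L->7 (L advanced); B->plug->B->R->H->L->D->refl->G->L'->C->R'->F->plug->E
Char 2 ('H'): step: R->1, L=7; H->plug->H->R->F->L->C->refl->E->L'->G->R'->A->plug->A
Char 3 ('A'): step: R->2, L=7; A->plug->A->R->H->L->D->refl->G->L'->C->R'->C->plug->C
Char 4 ('A'): step: R->3, L=7; A->plug->A->R->A->L->H->refl->F->L'->E->R'->G->plug->G
Char 5 ('H'): step: R->4, L=7; H->plug->H->R->H->L->D->refl->G->L'->C->R'->E->plug->F

F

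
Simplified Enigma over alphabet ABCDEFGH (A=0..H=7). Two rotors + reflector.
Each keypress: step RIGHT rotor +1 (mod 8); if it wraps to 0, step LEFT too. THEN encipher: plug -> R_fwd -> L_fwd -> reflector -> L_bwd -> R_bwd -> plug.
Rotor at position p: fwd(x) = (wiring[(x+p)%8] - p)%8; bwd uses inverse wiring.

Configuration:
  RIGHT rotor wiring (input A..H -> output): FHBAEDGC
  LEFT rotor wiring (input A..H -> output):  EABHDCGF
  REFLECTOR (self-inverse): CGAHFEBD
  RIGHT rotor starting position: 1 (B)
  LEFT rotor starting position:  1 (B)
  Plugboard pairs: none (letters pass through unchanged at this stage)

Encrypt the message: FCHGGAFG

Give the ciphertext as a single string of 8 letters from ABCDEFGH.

Answer: AECBHEGH

Derivation:
Char 1 ('F'): step: R->2, L=1; F->plug->F->R->A->L->H->refl->D->L'->H->R'->A->plug->A
Char 2 ('C'): step: R->3, L=1; C->plug->C->R->A->L->H->refl->D->L'->H->R'->E->plug->E
Char 3 ('H'): step: R->4, L=1; H->plug->H->R->E->L->B->refl->G->L'->C->R'->C->plug->C
Char 4 ('G'): step: R->5, L=1; G->plug->G->R->D->L->C->refl->A->L'->B->R'->B->plug->B
Char 5 ('G'): step: R->6, L=1; G->plug->G->R->G->L->E->refl->F->L'->F->R'->H->plug->H
Char 6 ('A'): step: R->7, L=1; A->plug->A->R->D->L->C->refl->A->L'->B->R'->E->plug->E
Char 7 ('F'): step: R->0, L->2 (L advanced); F->plug->F->R->D->L->A->refl->C->L'->G->R'->G->plug->G
Char 8 ('G'): step: R->1, L=2; G->plug->G->R->B->L->F->refl->E->L'->E->R'->H->plug->H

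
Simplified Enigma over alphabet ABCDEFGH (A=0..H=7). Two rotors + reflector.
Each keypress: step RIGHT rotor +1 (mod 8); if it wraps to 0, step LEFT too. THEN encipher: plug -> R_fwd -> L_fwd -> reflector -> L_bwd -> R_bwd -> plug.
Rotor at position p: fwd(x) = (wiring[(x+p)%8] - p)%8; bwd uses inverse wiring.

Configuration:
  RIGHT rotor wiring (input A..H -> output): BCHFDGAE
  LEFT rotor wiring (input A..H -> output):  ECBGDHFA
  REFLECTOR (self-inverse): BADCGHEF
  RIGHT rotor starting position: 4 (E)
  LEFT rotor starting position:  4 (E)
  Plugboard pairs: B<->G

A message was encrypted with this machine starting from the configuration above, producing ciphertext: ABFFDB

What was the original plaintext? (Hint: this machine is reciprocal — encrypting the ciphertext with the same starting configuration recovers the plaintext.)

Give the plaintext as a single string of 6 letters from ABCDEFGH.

Char 1 ('A'): step: R->5, L=4; A->plug->A->R->B->L->D->refl->C->L'->H->R'->C->plug->C
Char 2 ('B'): step: R->6, L=4; B->plug->G->R->F->L->G->refl->E->L'->D->R'->C->plug->C
Char 3 ('F'): step: R->7, L=4; F->plug->F->R->E->L->A->refl->B->L'->C->R'->B->plug->G
Char 4 ('F'): step: R->0, L->5 (L advanced); F->plug->F->R->G->L->B->refl->A->L'->B->R'->A->plug->A
Char 5 ('D'): step: R->1, L=5; D->plug->D->R->C->L->D->refl->C->L'->A->R'->H->plug->H
Char 6 ('B'): step: R->2, L=5; B->plug->G->R->H->L->G->refl->E->L'->F->R'->A->plug->A

Answer: CCGAHA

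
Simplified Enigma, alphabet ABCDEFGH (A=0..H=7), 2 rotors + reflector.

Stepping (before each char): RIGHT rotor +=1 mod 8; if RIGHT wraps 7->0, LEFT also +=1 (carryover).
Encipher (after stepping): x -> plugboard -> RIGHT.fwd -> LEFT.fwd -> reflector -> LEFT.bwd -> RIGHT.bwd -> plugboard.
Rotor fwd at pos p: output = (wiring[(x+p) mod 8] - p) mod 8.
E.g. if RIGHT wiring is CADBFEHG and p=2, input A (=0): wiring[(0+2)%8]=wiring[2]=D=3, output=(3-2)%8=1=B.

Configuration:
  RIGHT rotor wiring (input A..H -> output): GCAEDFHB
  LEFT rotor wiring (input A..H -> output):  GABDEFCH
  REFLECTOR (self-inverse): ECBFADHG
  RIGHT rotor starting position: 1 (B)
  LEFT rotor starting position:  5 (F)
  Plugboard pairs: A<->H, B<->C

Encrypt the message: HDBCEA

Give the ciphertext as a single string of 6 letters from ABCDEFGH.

Char 1 ('H'): step: R->2, L=5; H->plug->A->R->G->L->G->refl->H->L'->H->R'->F->plug->F
Char 2 ('D'): step: R->3, L=5; D->plug->D->R->E->L->D->refl->F->L'->B->R'->A->plug->H
Char 3 ('B'): step: R->4, L=5; B->plug->C->R->D->L->B->refl->C->L'->C->R'->E->plug->E
Char 4 ('C'): step: R->5, L=5; C->plug->B->R->C->L->C->refl->B->L'->D->R'->F->plug->F
Char 5 ('E'): step: R->6, L=5; E->plug->E->R->C->L->C->refl->B->L'->D->R'->B->plug->C
Char 6 ('A'): step: R->7, L=5; A->plug->H->R->A->L->A->refl->E->L'->F->R'->E->plug->E

Answer: FHEFCE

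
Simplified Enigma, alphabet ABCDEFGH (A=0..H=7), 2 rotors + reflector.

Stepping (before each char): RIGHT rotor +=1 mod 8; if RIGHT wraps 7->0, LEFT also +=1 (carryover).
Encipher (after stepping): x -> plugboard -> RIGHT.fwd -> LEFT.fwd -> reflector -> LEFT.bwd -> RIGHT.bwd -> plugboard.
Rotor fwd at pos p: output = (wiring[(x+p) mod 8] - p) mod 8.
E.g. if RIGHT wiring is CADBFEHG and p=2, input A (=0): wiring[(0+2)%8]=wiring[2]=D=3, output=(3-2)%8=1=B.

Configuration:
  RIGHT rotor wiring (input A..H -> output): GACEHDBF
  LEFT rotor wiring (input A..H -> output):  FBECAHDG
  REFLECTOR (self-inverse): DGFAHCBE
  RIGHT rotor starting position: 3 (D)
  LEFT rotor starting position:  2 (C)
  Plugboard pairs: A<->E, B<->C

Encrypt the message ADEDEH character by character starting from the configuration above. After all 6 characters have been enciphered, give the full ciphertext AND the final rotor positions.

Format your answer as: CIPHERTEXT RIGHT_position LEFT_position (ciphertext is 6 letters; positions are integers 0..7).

Answer: FEBFAC 1 3

Derivation:
Char 1 ('A'): step: R->4, L=2; A->plug->E->R->C->L->G->refl->B->L'->E->R'->F->plug->F
Char 2 ('D'): step: R->5, L=2; D->plug->D->R->B->L->A->refl->D->L'->G->R'->A->plug->E
Char 3 ('E'): step: R->6, L=2; E->plug->A->R->D->L->F->refl->C->L'->A->R'->C->plug->B
Char 4 ('D'): step: R->7, L=2; D->plug->D->R->D->L->F->refl->C->L'->A->R'->F->plug->F
Char 5 ('E'): step: R->0, L->3 (L advanced); E->plug->A->R->G->L->G->refl->B->L'->H->R'->E->plug->A
Char 6 ('H'): step: R->1, L=3; H->plug->H->R->F->L->C->refl->F->L'->B->R'->B->plug->C
Final: ciphertext=FEBFAC, RIGHT=1, LEFT=3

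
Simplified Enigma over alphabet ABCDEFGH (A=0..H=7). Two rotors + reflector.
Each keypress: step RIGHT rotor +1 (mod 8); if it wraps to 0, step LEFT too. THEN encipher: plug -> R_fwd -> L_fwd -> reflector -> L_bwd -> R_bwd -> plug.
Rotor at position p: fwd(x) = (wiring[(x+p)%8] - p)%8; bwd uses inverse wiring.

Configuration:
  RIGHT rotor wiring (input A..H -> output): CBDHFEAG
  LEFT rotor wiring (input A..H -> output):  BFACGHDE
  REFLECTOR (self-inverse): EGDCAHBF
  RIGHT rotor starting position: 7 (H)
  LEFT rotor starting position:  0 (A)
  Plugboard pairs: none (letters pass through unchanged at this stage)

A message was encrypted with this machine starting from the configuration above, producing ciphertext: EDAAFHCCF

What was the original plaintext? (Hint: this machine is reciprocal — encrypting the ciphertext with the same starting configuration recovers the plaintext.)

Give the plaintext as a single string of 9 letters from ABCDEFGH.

Answer: HBCBEAADG

Derivation:
Char 1 ('E'): step: R->0, L->1 (L advanced); E->plug->E->R->F->L->C->refl->D->L'->G->R'->H->plug->H
Char 2 ('D'): step: R->1, L=1; D->plug->D->R->E->L->G->refl->B->L'->C->R'->B->plug->B
Char 3 ('A'): step: R->2, L=1; A->plug->A->R->B->L->H->refl->F->L'->D->R'->C->plug->C
Char 4 ('A'): step: R->3, L=1; A->plug->A->R->E->L->G->refl->B->L'->C->R'->B->plug->B
Char 5 ('F'): step: R->4, L=1; F->plug->F->R->F->L->C->refl->D->L'->G->R'->E->plug->E
Char 6 ('H'): step: R->5, L=1; H->plug->H->R->A->L->E->refl->A->L'->H->R'->A->plug->A
Char 7 ('C'): step: R->6, L=1; C->plug->C->R->E->L->G->refl->B->L'->C->R'->A->plug->A
Char 8 ('C'): step: R->7, L=1; C->plug->C->R->C->L->B->refl->G->L'->E->R'->D->plug->D
Char 9 ('F'): step: R->0, L->2 (L advanced); F->plug->F->R->E->L->B->refl->G->L'->A->R'->G->plug->G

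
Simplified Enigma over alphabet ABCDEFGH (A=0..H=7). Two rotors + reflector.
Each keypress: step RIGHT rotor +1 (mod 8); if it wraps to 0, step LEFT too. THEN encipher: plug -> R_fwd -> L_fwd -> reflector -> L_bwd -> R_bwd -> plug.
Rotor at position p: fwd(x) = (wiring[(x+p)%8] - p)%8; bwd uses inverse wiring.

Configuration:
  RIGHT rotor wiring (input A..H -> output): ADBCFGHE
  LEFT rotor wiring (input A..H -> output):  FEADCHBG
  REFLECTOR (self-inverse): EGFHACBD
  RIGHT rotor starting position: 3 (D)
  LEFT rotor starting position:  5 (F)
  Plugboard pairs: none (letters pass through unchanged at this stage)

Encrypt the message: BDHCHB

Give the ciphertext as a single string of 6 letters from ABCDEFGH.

Answer: HAGAEA

Derivation:
Char 1 ('B'): step: R->4, L=5; B->plug->B->R->C->L->B->refl->G->L'->G->R'->H->plug->H
Char 2 ('D'): step: R->5, L=5; D->plug->D->R->D->L->A->refl->E->L'->B->R'->A->plug->A
Char 3 ('H'): step: R->6, L=5; H->plug->H->R->A->L->C->refl->F->L'->H->R'->G->plug->G
Char 4 ('C'): step: R->7, L=5; C->plug->C->R->E->L->H->refl->D->L'->F->R'->A->plug->A
Char 5 ('H'): step: R->0, L->6 (L advanced); H->plug->H->R->E->L->C->refl->F->L'->F->R'->E->plug->E
Char 6 ('B'): step: R->1, L=6; B->plug->B->R->A->L->D->refl->H->L'->C->R'->A->plug->A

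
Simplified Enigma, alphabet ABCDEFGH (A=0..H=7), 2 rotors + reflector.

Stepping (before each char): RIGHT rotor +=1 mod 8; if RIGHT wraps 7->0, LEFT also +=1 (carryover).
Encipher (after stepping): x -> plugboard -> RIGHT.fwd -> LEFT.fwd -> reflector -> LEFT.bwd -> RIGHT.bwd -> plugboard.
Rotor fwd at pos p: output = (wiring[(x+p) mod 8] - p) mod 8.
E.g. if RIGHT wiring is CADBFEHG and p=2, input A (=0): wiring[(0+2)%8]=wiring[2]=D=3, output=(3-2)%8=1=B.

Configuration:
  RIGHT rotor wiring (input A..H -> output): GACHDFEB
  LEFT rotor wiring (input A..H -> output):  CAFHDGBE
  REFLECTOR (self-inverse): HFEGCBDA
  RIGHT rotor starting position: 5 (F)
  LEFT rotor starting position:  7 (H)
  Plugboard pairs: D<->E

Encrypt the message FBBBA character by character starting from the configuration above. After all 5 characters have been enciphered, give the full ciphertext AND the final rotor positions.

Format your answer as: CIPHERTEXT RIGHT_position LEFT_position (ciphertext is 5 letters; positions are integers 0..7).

Answer: BHEFF 2 0

Derivation:
Char 1 ('F'): step: R->6, L=7; F->plug->F->R->B->L->D->refl->G->L'->D->R'->B->plug->B
Char 2 ('B'): step: R->7, L=7; B->plug->B->R->H->L->C->refl->E->L'->F->R'->H->plug->H
Char 3 ('B'): step: R->0, L->0 (L advanced); B->plug->B->R->A->L->C->refl->E->L'->H->R'->D->plug->E
Char 4 ('B'): step: R->1, L=0; B->plug->B->R->B->L->A->refl->H->L'->D->R'->F->plug->F
Char 5 ('A'): step: R->2, L=0; A->plug->A->R->A->L->C->refl->E->L'->H->R'->F->plug->F
Final: ciphertext=BHEFF, RIGHT=2, LEFT=0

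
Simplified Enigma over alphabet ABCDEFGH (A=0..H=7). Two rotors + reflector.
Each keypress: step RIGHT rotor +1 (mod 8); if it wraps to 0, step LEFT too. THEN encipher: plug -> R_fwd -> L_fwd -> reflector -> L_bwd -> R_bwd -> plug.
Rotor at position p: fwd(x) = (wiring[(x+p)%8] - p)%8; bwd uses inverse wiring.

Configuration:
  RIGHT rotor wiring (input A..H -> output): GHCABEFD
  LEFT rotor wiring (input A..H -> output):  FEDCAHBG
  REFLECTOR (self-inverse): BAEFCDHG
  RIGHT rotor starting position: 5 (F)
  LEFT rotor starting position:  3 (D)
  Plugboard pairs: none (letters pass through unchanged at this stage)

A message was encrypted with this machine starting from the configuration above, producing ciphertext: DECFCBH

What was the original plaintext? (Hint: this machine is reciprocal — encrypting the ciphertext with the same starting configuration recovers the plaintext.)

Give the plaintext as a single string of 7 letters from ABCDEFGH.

Answer: EAEHBHA

Derivation:
Char 1 ('D'): step: R->6, L=3; D->plug->D->R->B->L->F->refl->D->L'->E->R'->E->plug->E
Char 2 ('E'): step: R->7, L=3; E->plug->E->R->B->L->F->refl->D->L'->E->R'->A->plug->A
Char 3 ('C'): step: R->0, L->4 (L advanced); C->plug->C->R->C->L->F->refl->D->L'->B->R'->E->plug->E
Char 4 ('F'): step: R->1, L=4; F->plug->F->R->E->L->B->refl->A->L'->F->R'->H->plug->H
Char 5 ('C'): step: R->2, L=4; C->plug->C->R->H->L->G->refl->H->L'->G->R'->B->plug->B
Char 6 ('B'): step: R->3, L=4; B->plug->B->R->G->L->H->refl->G->L'->H->R'->H->plug->H
Char 7 ('H'): step: R->4, L=4; H->plug->H->R->E->L->B->refl->A->L'->F->R'->A->plug->A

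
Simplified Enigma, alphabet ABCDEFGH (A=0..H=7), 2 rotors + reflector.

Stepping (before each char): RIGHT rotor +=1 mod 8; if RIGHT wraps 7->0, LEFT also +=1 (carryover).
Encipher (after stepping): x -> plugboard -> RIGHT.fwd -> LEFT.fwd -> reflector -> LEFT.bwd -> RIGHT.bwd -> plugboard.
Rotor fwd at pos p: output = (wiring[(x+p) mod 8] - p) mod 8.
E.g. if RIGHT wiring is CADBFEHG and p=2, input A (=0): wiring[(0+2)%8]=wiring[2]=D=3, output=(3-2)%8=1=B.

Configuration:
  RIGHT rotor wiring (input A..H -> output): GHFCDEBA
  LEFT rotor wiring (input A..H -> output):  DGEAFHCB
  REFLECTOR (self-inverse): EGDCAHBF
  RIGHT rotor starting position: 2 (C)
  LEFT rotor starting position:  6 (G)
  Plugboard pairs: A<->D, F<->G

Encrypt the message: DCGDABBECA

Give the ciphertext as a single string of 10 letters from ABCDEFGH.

Char 1 ('D'): step: R->3, L=6; D->plug->A->R->H->L->B->refl->G->L'->E->R'->G->plug->F
Char 2 ('C'): step: R->4, L=6; C->plug->C->R->F->L->C->refl->D->L'->B->R'->G->plug->F
Char 3 ('G'): step: R->5, L=6; G->plug->F->R->A->L->E->refl->A->L'->D->R'->C->plug->C
Char 4 ('D'): step: R->6, L=6; D->plug->A->R->D->L->A->refl->E->L'->A->R'->C->plug->C
Char 5 ('A'): step: R->7, L=6; A->plug->D->R->G->L->H->refl->F->L'->C->R'->H->plug->H
Char 6 ('B'): step: R->0, L->7 (L advanced); B->plug->B->R->H->L->D->refl->C->L'->A->R'->H->plug->H
Char 7 ('B'): step: R->1, L=7; B->plug->B->R->E->L->B->refl->G->L'->F->R'->H->plug->H
Char 8 ('E'): step: R->2, L=7; E->plug->E->R->H->L->D->refl->C->L'->A->R'->B->plug->B
Char 9 ('C'): step: R->3, L=7; C->plug->C->R->B->L->E->refl->A->L'->G->R'->D->plug->A
Char 10 ('A'): step: R->4, L=7; A->plug->D->R->E->L->B->refl->G->L'->F->R'->C->plug->C

Answer: FFCCHHHBAC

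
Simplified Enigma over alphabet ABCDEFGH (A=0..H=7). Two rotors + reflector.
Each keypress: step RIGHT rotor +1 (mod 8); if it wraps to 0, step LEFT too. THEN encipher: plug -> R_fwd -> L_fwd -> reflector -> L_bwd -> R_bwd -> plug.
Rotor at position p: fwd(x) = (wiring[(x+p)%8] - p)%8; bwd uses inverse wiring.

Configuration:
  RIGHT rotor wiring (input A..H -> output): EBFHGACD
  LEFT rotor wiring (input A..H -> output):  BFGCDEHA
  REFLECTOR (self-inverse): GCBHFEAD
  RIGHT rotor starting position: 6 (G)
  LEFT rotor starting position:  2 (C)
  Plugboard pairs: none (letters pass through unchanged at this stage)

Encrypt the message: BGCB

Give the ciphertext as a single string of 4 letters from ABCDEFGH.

Answer: GEGF

Derivation:
Char 1 ('B'): step: R->7, L=2; B->plug->B->R->F->L->G->refl->A->L'->B->R'->G->plug->G
Char 2 ('G'): step: R->0, L->3 (L advanced); G->plug->G->R->C->L->B->refl->C->L'->G->R'->E->plug->E
Char 3 ('C'): step: R->1, L=3; C->plug->C->R->G->L->C->refl->B->L'->C->R'->G->plug->G
Char 4 ('B'): step: R->2, L=3; B->plug->B->R->F->L->G->refl->A->L'->B->R'->F->plug->F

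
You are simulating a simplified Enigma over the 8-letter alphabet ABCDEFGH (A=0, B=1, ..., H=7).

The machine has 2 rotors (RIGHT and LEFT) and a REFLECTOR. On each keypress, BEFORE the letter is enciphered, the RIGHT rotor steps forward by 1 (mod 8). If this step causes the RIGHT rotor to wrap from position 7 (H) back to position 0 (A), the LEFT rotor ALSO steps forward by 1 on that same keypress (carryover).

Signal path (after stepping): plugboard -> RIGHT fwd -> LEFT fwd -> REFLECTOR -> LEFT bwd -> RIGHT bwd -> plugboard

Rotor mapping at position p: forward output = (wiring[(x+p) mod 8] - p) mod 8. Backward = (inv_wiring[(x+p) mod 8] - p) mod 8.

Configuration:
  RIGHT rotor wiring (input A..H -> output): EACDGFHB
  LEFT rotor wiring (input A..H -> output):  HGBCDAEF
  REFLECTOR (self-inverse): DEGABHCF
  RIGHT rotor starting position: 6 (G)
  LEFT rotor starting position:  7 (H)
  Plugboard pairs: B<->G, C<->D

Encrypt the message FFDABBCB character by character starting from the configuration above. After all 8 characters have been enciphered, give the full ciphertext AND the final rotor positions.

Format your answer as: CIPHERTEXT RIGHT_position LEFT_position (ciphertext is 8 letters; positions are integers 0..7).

Answer: AAFFCAAH 6 0

Derivation:
Char 1 ('F'): step: R->7, L=7; F->plug->F->R->H->L->F->refl->H->L'->C->R'->A->plug->A
Char 2 ('F'): step: R->0, L->0 (L advanced); F->plug->F->R->F->L->A->refl->D->L'->E->R'->A->plug->A
Char 3 ('D'): step: R->1, L=0; D->plug->C->R->C->L->B->refl->E->L'->G->R'->F->plug->F
Char 4 ('A'): step: R->2, L=0; A->plug->A->R->A->L->H->refl->F->L'->H->R'->F->plug->F
Char 5 ('B'): step: R->3, L=0; B->plug->G->R->F->L->A->refl->D->L'->E->R'->D->plug->C
Char 6 ('B'): step: R->4, L=0; B->plug->G->R->G->L->E->refl->B->L'->C->R'->A->plug->A
Char 7 ('C'): step: R->5, L=0; C->plug->D->R->H->L->F->refl->H->L'->A->R'->A->plug->A
Char 8 ('B'): step: R->6, L=0; B->plug->G->R->A->L->H->refl->F->L'->H->R'->H->plug->H
Final: ciphertext=AAFFCAAH, RIGHT=6, LEFT=0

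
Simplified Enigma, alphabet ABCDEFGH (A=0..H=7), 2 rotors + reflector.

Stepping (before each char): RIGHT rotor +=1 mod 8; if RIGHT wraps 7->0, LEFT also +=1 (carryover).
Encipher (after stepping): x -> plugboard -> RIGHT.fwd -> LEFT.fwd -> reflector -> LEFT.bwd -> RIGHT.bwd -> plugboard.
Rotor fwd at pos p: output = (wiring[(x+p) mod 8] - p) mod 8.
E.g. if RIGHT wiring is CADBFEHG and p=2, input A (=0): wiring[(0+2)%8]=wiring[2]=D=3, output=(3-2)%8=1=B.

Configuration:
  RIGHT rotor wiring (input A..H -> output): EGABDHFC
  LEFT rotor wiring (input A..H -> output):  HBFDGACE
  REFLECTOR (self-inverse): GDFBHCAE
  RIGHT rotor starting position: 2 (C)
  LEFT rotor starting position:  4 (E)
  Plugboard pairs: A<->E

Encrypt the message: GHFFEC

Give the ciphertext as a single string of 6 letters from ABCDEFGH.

Answer: DAEAAF

Derivation:
Char 1 ('G'): step: R->3, L=4; G->plug->G->R->D->L->A->refl->G->L'->C->R'->D->plug->D
Char 2 ('H'): step: R->4, L=4; H->plug->H->R->F->L->F->refl->C->L'->A->R'->E->plug->A
Char 3 ('F'): step: R->5, L=4; F->plug->F->R->D->L->A->refl->G->L'->C->R'->A->plug->E
Char 4 ('F'): step: R->6, L=4; F->plug->F->R->D->L->A->refl->G->L'->C->R'->E->plug->A
Char 5 ('E'): step: R->7, L=4; E->plug->A->R->D->L->A->refl->G->L'->C->R'->E->plug->A
Char 6 ('C'): step: R->0, L->5 (L advanced); C->plug->C->R->A->L->D->refl->B->L'->H->R'->F->plug->F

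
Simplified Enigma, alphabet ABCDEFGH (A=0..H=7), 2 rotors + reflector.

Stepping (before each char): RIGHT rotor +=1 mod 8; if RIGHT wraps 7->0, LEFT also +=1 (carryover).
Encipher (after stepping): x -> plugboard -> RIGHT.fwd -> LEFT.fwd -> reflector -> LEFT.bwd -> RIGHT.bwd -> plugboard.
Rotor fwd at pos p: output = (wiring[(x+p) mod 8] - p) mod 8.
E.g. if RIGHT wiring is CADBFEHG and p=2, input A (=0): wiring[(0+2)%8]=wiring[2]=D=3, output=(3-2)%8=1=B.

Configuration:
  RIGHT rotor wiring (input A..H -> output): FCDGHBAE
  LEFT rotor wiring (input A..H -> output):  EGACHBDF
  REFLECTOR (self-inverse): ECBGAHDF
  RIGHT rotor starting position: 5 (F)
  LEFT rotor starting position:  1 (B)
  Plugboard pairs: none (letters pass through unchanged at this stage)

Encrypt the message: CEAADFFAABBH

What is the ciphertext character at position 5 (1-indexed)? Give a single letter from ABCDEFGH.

Char 1 ('C'): step: R->6, L=1; C->plug->C->R->H->L->D->refl->G->L'->D->R'->H->plug->H
Char 2 ('E'): step: R->7, L=1; E->plug->E->R->H->L->D->refl->G->L'->D->R'->C->plug->C
Char 3 ('A'): step: R->0, L->2 (L advanced); A->plug->A->R->F->L->D->refl->G->L'->A->R'->G->plug->G
Char 4 ('A'): step: R->1, L=2; A->plug->A->R->B->L->A->refl->E->L'->H->R'->F->plug->F
Char 5 ('D'): step: R->2, L=2; D->plug->D->R->H->L->E->refl->A->L'->B->R'->A->plug->A

A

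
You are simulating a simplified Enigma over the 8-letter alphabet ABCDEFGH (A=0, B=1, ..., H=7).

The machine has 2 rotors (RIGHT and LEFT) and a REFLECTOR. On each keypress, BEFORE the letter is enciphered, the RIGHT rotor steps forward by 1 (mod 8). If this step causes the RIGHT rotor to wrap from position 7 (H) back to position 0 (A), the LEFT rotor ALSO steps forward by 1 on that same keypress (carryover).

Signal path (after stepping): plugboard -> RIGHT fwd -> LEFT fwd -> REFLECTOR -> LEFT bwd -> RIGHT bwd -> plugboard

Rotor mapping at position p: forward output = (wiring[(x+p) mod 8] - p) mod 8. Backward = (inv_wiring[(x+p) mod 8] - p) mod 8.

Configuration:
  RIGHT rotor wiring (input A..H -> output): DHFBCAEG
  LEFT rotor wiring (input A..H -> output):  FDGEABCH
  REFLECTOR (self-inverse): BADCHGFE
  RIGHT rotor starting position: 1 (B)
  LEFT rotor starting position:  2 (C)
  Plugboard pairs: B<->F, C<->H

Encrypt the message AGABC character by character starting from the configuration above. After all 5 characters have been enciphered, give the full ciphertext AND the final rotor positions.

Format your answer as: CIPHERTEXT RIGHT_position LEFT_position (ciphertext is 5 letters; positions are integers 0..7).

Char 1 ('A'): step: R->2, L=2; A->plug->A->R->D->L->H->refl->E->L'->A->R'->C->plug->H
Char 2 ('G'): step: R->3, L=2; G->plug->G->R->E->L->A->refl->B->L'->H->R'->B->plug->F
Char 3 ('A'): step: R->4, L=2; A->plug->A->R->G->L->D->refl->C->L'->B->R'->G->plug->G
Char 4 ('B'): step: R->5, L=2; B->plug->F->R->A->L->E->refl->H->L'->D->R'->A->plug->A
Char 5 ('C'): step: R->6, L=2; C->plug->H->R->C->L->G->refl->F->L'->F->R'->C->plug->H
Final: ciphertext=HFGAH, RIGHT=6, LEFT=2

Answer: HFGAH 6 2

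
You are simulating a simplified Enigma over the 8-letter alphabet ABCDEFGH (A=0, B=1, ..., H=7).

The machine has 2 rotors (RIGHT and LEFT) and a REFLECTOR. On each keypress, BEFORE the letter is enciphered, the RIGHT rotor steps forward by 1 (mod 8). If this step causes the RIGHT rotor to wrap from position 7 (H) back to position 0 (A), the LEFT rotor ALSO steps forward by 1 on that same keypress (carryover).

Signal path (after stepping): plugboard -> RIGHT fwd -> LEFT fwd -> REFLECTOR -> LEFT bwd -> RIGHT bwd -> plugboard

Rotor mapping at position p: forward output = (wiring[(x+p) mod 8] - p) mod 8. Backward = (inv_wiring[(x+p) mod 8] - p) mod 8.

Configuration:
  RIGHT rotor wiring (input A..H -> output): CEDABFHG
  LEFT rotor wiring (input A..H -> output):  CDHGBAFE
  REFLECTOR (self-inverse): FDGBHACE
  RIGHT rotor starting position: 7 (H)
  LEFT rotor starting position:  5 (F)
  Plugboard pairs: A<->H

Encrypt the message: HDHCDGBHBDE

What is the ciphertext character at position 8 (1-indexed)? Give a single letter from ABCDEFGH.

Char 1 ('H'): step: R->0, L->6 (L advanced); H->plug->A->R->C->L->E->refl->H->L'->A->R'->D->plug->D
Char 2 ('D'): step: R->1, L=6; D->plug->D->R->A->L->H->refl->E->L'->C->R'->B->plug->B
Char 3 ('H'): step: R->2, L=6; H->plug->A->R->B->L->G->refl->C->L'->H->R'->C->plug->C
Char 4 ('C'): step: R->3, L=6; C->plug->C->R->C->L->E->refl->H->L'->A->R'->H->plug->A
Char 5 ('D'): step: R->4, L=6; D->plug->D->R->C->L->E->refl->H->L'->A->R'->F->plug->F
Char 6 ('G'): step: R->5, L=6; G->plug->G->R->D->L->F->refl->A->L'->F->R'->D->plug->D
Char 7 ('B'): step: R->6, L=6; B->plug->B->R->A->L->H->refl->E->L'->C->R'->F->plug->F
Char 8 ('H'): step: R->7, L=6; H->plug->A->R->H->L->C->refl->G->L'->B->R'->E->plug->E

E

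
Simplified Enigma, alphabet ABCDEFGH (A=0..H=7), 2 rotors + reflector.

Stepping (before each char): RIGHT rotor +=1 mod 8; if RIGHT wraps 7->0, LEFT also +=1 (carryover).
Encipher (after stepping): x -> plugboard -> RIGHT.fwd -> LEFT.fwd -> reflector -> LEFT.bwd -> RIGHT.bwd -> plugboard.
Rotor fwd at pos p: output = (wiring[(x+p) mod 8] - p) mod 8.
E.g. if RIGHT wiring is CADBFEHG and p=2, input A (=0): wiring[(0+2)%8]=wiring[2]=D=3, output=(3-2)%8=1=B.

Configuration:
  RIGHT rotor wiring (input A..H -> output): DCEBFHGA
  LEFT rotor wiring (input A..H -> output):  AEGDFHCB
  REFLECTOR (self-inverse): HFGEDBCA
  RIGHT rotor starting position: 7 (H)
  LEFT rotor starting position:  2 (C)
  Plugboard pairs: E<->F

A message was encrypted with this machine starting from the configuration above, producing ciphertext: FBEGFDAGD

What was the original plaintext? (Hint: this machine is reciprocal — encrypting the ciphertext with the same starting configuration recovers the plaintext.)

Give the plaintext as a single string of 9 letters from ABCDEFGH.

Answer: GCDBCFECC

Derivation:
Char 1 ('F'): step: R->0, L->3 (L advanced); F->plug->E->R->F->L->F->refl->B->L'->G->R'->G->plug->G
Char 2 ('B'): step: R->1, L=3; B->plug->B->R->D->L->H->refl->A->L'->A->R'->C->plug->C
Char 3 ('E'): step: R->2, L=3; E->plug->F->R->G->L->B->refl->F->L'->F->R'->D->plug->D
Char 4 ('G'): step: R->3, L=3; G->plug->G->R->H->L->D->refl->E->L'->C->R'->B->plug->B
Char 5 ('F'): step: R->4, L=3; F->plug->E->R->H->L->D->refl->E->L'->C->R'->C->plug->C
Char 6 ('D'): step: R->5, L=3; D->plug->D->R->G->L->B->refl->F->L'->F->R'->E->plug->F
Char 7 ('A'): step: R->6, L=3; A->plug->A->R->A->L->A->refl->H->L'->D->R'->F->plug->E
Char 8 ('G'): step: R->7, L=3; G->plug->G->R->A->L->A->refl->H->L'->D->R'->C->plug->C
Char 9 ('D'): step: R->0, L->4 (L advanced); D->plug->D->R->B->L->D->refl->E->L'->E->R'->C->plug->C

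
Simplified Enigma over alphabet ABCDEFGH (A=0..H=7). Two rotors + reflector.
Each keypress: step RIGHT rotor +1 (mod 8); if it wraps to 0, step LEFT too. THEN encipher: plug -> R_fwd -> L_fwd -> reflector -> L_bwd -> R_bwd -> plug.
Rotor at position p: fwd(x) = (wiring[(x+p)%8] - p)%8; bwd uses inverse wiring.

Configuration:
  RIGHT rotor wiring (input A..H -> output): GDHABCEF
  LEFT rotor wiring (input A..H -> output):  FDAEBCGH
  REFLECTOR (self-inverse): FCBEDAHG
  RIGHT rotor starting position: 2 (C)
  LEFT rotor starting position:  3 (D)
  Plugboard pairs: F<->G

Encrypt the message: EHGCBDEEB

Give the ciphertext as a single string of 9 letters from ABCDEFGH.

Char 1 ('E'): step: R->3, L=3; E->plug->E->R->C->L->H->refl->G->L'->B->R'->D->plug->D
Char 2 ('H'): step: R->4, L=3; H->plug->H->R->E->L->E->refl->D->L'->D->R'->G->plug->F
Char 3 ('G'): step: R->5, L=3; G->plug->F->R->C->L->H->refl->G->L'->B->R'->D->plug->D
Char 4 ('C'): step: R->6, L=3; C->plug->C->R->A->L->B->refl->C->L'->F->R'->D->plug->D
Char 5 ('B'): step: R->7, L=3; B->plug->B->R->H->L->F->refl->A->L'->G->R'->A->plug->A
Char 6 ('D'): step: R->0, L->4 (L advanced); D->plug->D->R->A->L->F->refl->A->L'->H->R'->C->plug->C
Char 7 ('E'): step: R->1, L=4; E->plug->E->R->B->L->G->refl->H->L'->F->R'->H->plug->H
Char 8 ('E'): step: R->2, L=4; E->plug->E->R->C->L->C->refl->B->L'->E->R'->G->plug->F
Char 9 ('B'): step: R->3, L=4; B->plug->B->R->G->L->E->refl->D->L'->D->R'->F->plug->G

Answer: DFDDACHFG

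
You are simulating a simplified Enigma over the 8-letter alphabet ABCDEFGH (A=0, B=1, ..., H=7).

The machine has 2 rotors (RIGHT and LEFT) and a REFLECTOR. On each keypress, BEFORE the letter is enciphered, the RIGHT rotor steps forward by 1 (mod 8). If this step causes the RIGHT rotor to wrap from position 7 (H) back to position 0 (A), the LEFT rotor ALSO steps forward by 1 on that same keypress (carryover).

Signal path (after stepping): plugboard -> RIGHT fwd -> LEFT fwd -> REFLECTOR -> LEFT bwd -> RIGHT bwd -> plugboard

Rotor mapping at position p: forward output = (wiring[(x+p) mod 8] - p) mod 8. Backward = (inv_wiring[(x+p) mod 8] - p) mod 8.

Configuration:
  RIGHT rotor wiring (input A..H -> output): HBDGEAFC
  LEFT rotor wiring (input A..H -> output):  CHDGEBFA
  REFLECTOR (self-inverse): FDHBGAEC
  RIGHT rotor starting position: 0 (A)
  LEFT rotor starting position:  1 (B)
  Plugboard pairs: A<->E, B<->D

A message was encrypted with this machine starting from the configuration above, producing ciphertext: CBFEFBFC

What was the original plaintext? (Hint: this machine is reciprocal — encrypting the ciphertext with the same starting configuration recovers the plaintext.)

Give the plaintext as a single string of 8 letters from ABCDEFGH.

Answer: EEBFGEDH

Derivation:
Char 1 ('C'): step: R->1, L=1; C->plug->C->R->F->L->E->refl->G->L'->A->R'->A->plug->E
Char 2 ('B'): step: R->2, L=1; B->plug->D->R->G->L->H->refl->C->L'->B->R'->A->plug->E
Char 3 ('F'): step: R->3, L=1; F->plug->F->R->E->L->A->refl->F->L'->C->R'->D->plug->B
Char 4 ('E'): step: R->4, L=1; E->plug->A->R->A->L->G->refl->E->L'->F->R'->F->plug->F
Char 5 ('F'): step: R->5, L=1; F->plug->F->R->G->L->H->refl->C->L'->B->R'->G->plug->G
Char 6 ('B'): step: R->6, L=1; B->plug->D->R->D->L->D->refl->B->L'->H->R'->A->plug->E
Char 7 ('F'): step: R->7, L=1; F->plug->F->R->F->L->E->refl->G->L'->A->R'->B->plug->D
Char 8 ('C'): step: R->0, L->2 (L advanced); C->plug->C->R->D->L->H->refl->C->L'->C->R'->H->plug->H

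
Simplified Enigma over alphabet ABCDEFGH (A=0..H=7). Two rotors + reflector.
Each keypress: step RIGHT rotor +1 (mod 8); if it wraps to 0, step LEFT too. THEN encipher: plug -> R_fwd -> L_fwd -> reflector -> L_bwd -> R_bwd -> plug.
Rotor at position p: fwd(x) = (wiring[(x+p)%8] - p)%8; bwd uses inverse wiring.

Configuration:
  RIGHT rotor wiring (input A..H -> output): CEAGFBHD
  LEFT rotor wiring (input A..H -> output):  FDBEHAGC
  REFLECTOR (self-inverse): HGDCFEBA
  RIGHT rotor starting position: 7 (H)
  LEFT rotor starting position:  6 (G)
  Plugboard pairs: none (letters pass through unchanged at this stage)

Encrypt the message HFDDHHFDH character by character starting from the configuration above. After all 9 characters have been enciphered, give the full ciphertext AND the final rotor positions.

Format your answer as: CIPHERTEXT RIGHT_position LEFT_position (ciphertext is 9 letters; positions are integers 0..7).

Answer: CHEBGFHFC 0 0

Derivation:
Char 1 ('H'): step: R->0, L->7 (L advanced); H->plug->H->R->D->L->C->refl->D->L'->A->R'->C->plug->C
Char 2 ('F'): step: R->1, L=7; F->plug->F->R->G->L->B->refl->G->L'->B->R'->H->plug->H
Char 3 ('D'): step: R->2, L=7; D->plug->D->R->H->L->H->refl->A->L'->F->R'->E->plug->E
Char 4 ('D'): step: R->3, L=7; D->plug->D->R->E->L->F->refl->E->L'->C->R'->B->plug->B
Char 5 ('H'): step: R->4, L=7; H->plug->H->R->C->L->E->refl->F->L'->E->R'->G->plug->G
Char 6 ('H'): step: R->5, L=7; H->plug->H->R->A->L->D->refl->C->L'->D->R'->F->plug->F
Char 7 ('F'): step: R->6, L=7; F->plug->F->R->A->L->D->refl->C->L'->D->R'->H->plug->H
Char 8 ('D'): step: R->7, L=7; D->plug->D->R->B->L->G->refl->B->L'->G->R'->F->plug->F
Char 9 ('H'): step: R->0, L->0 (L advanced); H->plug->H->R->D->L->E->refl->F->L'->A->R'->C->plug->C
Final: ciphertext=CHEBGFHFC, RIGHT=0, LEFT=0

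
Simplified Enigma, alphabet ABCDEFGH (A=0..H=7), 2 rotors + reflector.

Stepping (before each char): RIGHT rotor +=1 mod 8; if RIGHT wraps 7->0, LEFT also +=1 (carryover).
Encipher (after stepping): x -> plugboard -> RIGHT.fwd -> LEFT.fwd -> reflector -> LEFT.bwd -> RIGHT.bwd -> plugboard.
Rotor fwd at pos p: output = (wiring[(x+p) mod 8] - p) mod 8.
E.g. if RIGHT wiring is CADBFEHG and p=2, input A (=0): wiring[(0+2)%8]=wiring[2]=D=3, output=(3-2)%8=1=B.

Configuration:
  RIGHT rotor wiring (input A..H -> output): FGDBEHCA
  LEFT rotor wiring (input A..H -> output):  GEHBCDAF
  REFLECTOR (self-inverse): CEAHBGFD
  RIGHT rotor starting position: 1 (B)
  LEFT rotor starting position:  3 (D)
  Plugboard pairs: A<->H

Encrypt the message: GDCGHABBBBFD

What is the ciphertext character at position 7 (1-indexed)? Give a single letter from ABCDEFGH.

Char 1 ('G'): step: R->2, L=3; G->plug->G->R->D->L->F->refl->G->L'->A->R'->E->plug->E
Char 2 ('D'): step: R->3, L=3; D->plug->D->R->H->L->E->refl->B->L'->G->R'->A->plug->H
Char 3 ('C'): step: R->4, L=3; C->plug->C->R->G->L->B->refl->E->L'->H->R'->G->plug->G
Char 4 ('G'): step: R->5, L=3; G->plug->G->R->E->L->C->refl->A->L'->C->R'->A->plug->H
Char 5 ('H'): step: R->6, L=3; H->plug->A->R->E->L->C->refl->A->L'->C->R'->B->plug->B
Char 6 ('A'): step: R->7, L=3; A->plug->H->R->D->L->F->refl->G->L'->A->R'->G->plug->G
Char 7 ('B'): step: R->0, L->4 (L advanced); B->plug->B->R->G->L->D->refl->H->L'->B->R'->D->plug->D

D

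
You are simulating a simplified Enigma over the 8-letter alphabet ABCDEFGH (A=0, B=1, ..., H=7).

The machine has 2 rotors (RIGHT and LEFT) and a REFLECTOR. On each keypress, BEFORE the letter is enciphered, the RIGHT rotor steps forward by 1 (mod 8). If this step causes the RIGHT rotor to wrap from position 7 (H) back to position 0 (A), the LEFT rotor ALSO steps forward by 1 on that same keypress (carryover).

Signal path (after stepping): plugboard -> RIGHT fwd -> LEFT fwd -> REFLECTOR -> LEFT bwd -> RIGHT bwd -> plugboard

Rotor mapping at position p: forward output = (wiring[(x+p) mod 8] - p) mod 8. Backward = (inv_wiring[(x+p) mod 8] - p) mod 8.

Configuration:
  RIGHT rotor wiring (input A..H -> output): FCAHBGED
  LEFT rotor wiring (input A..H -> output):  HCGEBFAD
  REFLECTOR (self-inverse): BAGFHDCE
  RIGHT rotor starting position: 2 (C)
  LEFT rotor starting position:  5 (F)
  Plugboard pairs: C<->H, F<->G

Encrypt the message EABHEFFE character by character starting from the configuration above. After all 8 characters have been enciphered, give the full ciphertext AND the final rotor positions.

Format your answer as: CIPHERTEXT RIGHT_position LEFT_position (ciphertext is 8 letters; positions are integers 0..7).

Char 1 ('E'): step: R->3, L=5; E->plug->E->R->A->L->A->refl->B->L'->F->R'->H->plug->C
Char 2 ('A'): step: R->4, L=5; A->plug->A->R->F->L->B->refl->A->L'->A->R'->C->plug->H
Char 3 ('B'): step: R->5, L=5; B->plug->B->R->H->L->E->refl->H->L'->G->R'->C->plug->H
Char 4 ('H'): step: R->6, L=5; H->plug->C->R->H->L->E->refl->H->L'->G->R'->A->plug->A
Char 5 ('E'): step: R->7, L=5; E->plug->E->R->A->L->A->refl->B->L'->F->R'->H->plug->C
Char 6 ('F'): step: R->0, L->6 (L advanced); F->plug->G->R->E->L->A->refl->B->L'->C->R'->B->plug->B
Char 7 ('F'): step: R->1, L=6; F->plug->G->R->C->L->B->refl->A->L'->E->R'->H->plug->C
Char 8 ('E'): step: R->2, L=6; E->plug->E->R->C->L->B->refl->A->L'->E->R'->D->plug->D
Final: ciphertext=CHHACBCD, RIGHT=2, LEFT=6

Answer: CHHACBCD 2 6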